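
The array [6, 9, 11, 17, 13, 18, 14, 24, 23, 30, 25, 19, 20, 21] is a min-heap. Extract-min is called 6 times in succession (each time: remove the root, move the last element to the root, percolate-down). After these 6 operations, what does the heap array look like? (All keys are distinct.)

[18, 19, 20, 23, 21, 25, 30, 24]

extract-min #1 returns 6:
  remove root 6; move last element 21 to root → [21, 9, 11, 17, 13, 18, 14, 24, 23, 30, 25, 19, 20]
  21 vs smaller child 9 at index 1, swap → [9, 21, 11, 17, 13, 18, 14, 24, 23, 30, 25, 19, 20]
  21 vs smaller child 13 at index 4, swap → [9, 13, 11, 17, 21, 18, 14, 24, 23, 30, 25, 19, 20]
extract-min #2 returns 9:
  remove root 9; move last element 20 to root → [20, 13, 11, 17, 21, 18, 14, 24, 23, 30, 25, 19]
  20 vs smaller child 11 at index 2, swap → [11, 13, 20, 17, 21, 18, 14, 24, 23, 30, 25, 19]
  20 vs smaller child 14 at index 6, swap → [11, 13, 14, 17, 21, 18, 20, 24, 23, 30, 25, 19]
extract-min #3 returns 11:
  remove root 11; move last element 19 to root → [19, 13, 14, 17, 21, 18, 20, 24, 23, 30, 25]
  19 vs smaller child 13 at index 1, swap → [13, 19, 14, 17, 21, 18, 20, 24, 23, 30, 25]
  19 vs smaller child 17 at index 3, swap → [13, 17, 14, 19, 21, 18, 20, 24, 23, 30, 25]
extract-min #4 returns 13:
  remove root 13; move last element 25 to root → [25, 17, 14, 19, 21, 18, 20, 24, 23, 30]
  25 vs smaller child 14 at index 2, swap → [14, 17, 25, 19, 21, 18, 20, 24, 23, 30]
  25 vs smaller child 18 at index 5, swap → [14, 17, 18, 19, 21, 25, 20, 24, 23, 30]
extract-min #5 returns 14:
  remove root 14; move last element 30 to root → [30, 17, 18, 19, 21, 25, 20, 24, 23]
  30 vs smaller child 17 at index 1, swap → [17, 30, 18, 19, 21, 25, 20, 24, 23]
  30 vs smaller child 19 at index 3, swap → [17, 19, 18, 30, 21, 25, 20, 24, 23]
  30 vs smaller child 23 at index 8, swap → [17, 19, 18, 23, 21, 25, 20, 24, 30]
extract-min #6 returns 17:
  remove root 17; move last element 30 to root → [30, 19, 18, 23, 21, 25, 20, 24]
  30 vs smaller child 18 at index 2, swap → [18, 19, 30, 23, 21, 25, 20, 24]
  30 vs smaller child 20 at index 6, swap → [18, 19, 20, 23, 21, 25, 30, 24]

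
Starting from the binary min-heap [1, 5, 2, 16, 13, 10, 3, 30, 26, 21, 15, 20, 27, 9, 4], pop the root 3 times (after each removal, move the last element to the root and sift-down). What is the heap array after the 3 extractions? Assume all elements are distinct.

[4, 5, 9, 16, 13, 10, 27, 30, 26, 21, 15, 20]

extract-min #1 returns 1:
  remove root 1; move last element 4 to root → [4, 5, 2, 16, 13, 10, 3, 30, 26, 21, 15, 20, 27, 9]
  4 vs smaller child 2 at index 2, swap → [2, 5, 4, 16, 13, 10, 3, 30, 26, 21, 15, 20, 27, 9]
  4 vs smaller child 3 at index 6, swap → [2, 5, 3, 16, 13, 10, 4, 30, 26, 21, 15, 20, 27, 9]
extract-min #2 returns 2:
  remove root 2; move last element 9 to root → [9, 5, 3, 16, 13, 10, 4, 30, 26, 21, 15, 20, 27]
  9 vs smaller child 3 at index 2, swap → [3, 5, 9, 16, 13, 10, 4, 30, 26, 21, 15, 20, 27]
  9 vs smaller child 4 at index 6, swap → [3, 5, 4, 16, 13, 10, 9, 30, 26, 21, 15, 20, 27]
extract-min #3 returns 3:
  remove root 3; move last element 27 to root → [27, 5, 4, 16, 13, 10, 9, 30, 26, 21, 15, 20]
  27 vs smaller child 4 at index 2, swap → [4, 5, 27, 16, 13, 10, 9, 30, 26, 21, 15, 20]
  27 vs smaller child 9 at index 6, swap → [4, 5, 9, 16, 13, 10, 27, 30, 26, 21, 15, 20]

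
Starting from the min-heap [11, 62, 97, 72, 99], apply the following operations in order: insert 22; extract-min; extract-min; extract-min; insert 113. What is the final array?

insert 22:
  append 22 at index 5 → [11, 62, 97, 72, 99, 22]
  22 < parent 97 at index 2, swap → [11, 62, 22, 72, 99, 97]
extract-min → returns 11:
  remove root 11; move last element 97 to root → [97, 62, 22, 72, 99]
  97 vs smaller child 22 at index 2, swap → [22, 62, 97, 72, 99]
extract-min → returns 22:
  remove root 22; move last element 99 to root → [99, 62, 97, 72]
  99 vs smaller child 62 at index 1, swap → [62, 99, 97, 72]
  99 vs only child 72 at index 3, swap → [62, 72, 97, 99]
extract-min → returns 62:
  remove root 62; move last element 99 to root → [99, 72, 97]
  99 vs smaller child 72 at index 1, swap → [72, 99, 97]
insert 113:
  append 113 at index 3 → [72, 99, 97, 113] (no swap needed)

[72, 99, 97, 113]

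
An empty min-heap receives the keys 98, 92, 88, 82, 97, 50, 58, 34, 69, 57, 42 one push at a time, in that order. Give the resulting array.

[34, 42, 58, 69, 50, 92, 82, 98, 88, 97, 57]

Insert 98:
  append 98 at index 0 → [98] (no swap needed)
Insert 92:
  append 92 at index 1 → [98, 92]
  92 < parent 98 at index 0, swap → [92, 98]
Insert 88:
  append 88 at index 2 → [92, 98, 88]
  88 < parent 92 at index 0, swap → [88, 98, 92]
Insert 82:
  append 82 at index 3 → [88, 98, 92, 82]
  82 < parent 98 at index 1, swap → [88, 82, 92, 98]
  82 < parent 88 at index 0, swap → [82, 88, 92, 98]
Insert 97:
  append 97 at index 4 → [82, 88, 92, 98, 97] (no swap needed)
Insert 50:
  append 50 at index 5 → [82, 88, 92, 98, 97, 50]
  50 < parent 92 at index 2, swap → [82, 88, 50, 98, 97, 92]
  50 < parent 82 at index 0, swap → [50, 88, 82, 98, 97, 92]
Insert 58:
  append 58 at index 6 → [50, 88, 82, 98, 97, 92, 58]
  58 < parent 82 at index 2, swap → [50, 88, 58, 98, 97, 92, 82]
Insert 34:
  append 34 at index 7 → [50, 88, 58, 98, 97, 92, 82, 34]
  34 < parent 98 at index 3, swap → [50, 88, 58, 34, 97, 92, 82, 98]
  34 < parent 88 at index 1, swap → [50, 34, 58, 88, 97, 92, 82, 98]
  34 < parent 50 at index 0, swap → [34, 50, 58, 88, 97, 92, 82, 98]
Insert 69:
  append 69 at index 8 → [34, 50, 58, 88, 97, 92, 82, 98, 69]
  69 < parent 88 at index 3, swap → [34, 50, 58, 69, 97, 92, 82, 98, 88]
Insert 57:
  append 57 at index 9 → [34, 50, 58, 69, 97, 92, 82, 98, 88, 57]
  57 < parent 97 at index 4, swap → [34, 50, 58, 69, 57, 92, 82, 98, 88, 97]
Insert 42:
  append 42 at index 10 → [34, 50, 58, 69, 57, 92, 82, 98, 88, 97, 42]
  42 < parent 57 at index 4, swap → [34, 50, 58, 69, 42, 92, 82, 98, 88, 97, 57]
  42 < parent 50 at index 1, swap → [34, 42, 58, 69, 50, 92, 82, 98, 88, 97, 57]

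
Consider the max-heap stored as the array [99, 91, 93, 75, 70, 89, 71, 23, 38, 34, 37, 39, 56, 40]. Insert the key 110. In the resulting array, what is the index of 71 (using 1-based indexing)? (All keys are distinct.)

append 110 at index 15 → [99, 91, 93, 75, 70, 89, 71, 23, 38, 34, 37, 39, 56, 40, 110]
110 > parent 71 at index 7, swap → [99, 91, 93, 75, 70, 89, 110, 23, 38, 34, 37, 39, 56, 40, 71]
110 > parent 93 at index 3, swap → [99, 91, 110, 75, 70, 89, 93, 23, 38, 34, 37, 39, 56, 40, 71]
110 > parent 99 at index 1, swap → [110, 91, 99, 75, 70, 89, 93, 23, 38, 34, 37, 39, 56, 40, 71]
resulting array: [110, 91, 99, 75, 70, 89, 93, 23, 38, 34, 37, 39, 56, 40, 71]

15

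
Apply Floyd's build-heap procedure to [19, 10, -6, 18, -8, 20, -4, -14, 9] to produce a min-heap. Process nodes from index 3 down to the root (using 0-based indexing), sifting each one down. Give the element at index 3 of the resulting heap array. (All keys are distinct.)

9

sift down from index 3:
  18 vs smaller child -14 at index 7, swap → [19, 10, -6, -14, -8, 20, -4, 18, 9]
sift down from index 2: already satisfies heap property
sift down from index 1:
  10 vs smaller child -14 at index 3, swap → [19, -14, -6, 10, -8, 20, -4, 18, 9]
  10 vs smaller child 9 at index 8, swap → [19, -14, -6, 9, -8, 20, -4, 18, 10]
sift down from index 0:
  19 vs smaller child -14 at index 1, swap → [-14, 19, -6, 9, -8, 20, -4, 18, 10]
  19 vs smaller child -8 at index 4, swap → [-14, -8, -6, 9, 19, 20, -4, 18, 10]
resulting array: [-14, -8, -6, 9, 19, 20, -4, 18, 10]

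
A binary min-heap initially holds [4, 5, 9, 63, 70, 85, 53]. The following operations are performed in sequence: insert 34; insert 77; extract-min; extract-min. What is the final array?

insert 34:
  append 34 at index 7 → [4, 5, 9, 63, 70, 85, 53, 34]
  34 < parent 63 at index 3, swap → [4, 5, 9, 34, 70, 85, 53, 63]
insert 77:
  append 77 at index 8 → [4, 5, 9, 34, 70, 85, 53, 63, 77] (no swap needed)
extract-min → returns 4:
  remove root 4; move last element 77 to root → [77, 5, 9, 34, 70, 85, 53, 63]
  77 vs smaller child 5 at index 1, swap → [5, 77, 9, 34, 70, 85, 53, 63]
  77 vs smaller child 34 at index 3, swap → [5, 34, 9, 77, 70, 85, 53, 63]
  77 vs only child 63 at index 7, swap → [5, 34, 9, 63, 70, 85, 53, 77]
extract-min → returns 5:
  remove root 5; move last element 77 to root → [77, 34, 9, 63, 70, 85, 53]
  77 vs smaller child 9 at index 2, swap → [9, 34, 77, 63, 70, 85, 53]
  77 vs smaller child 53 at index 6, swap → [9, 34, 53, 63, 70, 85, 77]

[9, 34, 53, 63, 70, 85, 77]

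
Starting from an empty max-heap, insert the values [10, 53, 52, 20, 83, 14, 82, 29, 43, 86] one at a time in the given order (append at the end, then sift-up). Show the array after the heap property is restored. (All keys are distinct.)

[86, 83, 82, 43, 53, 14, 52, 10, 29, 20]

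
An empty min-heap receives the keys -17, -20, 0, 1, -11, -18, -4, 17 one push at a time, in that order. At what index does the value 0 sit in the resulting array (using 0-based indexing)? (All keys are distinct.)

5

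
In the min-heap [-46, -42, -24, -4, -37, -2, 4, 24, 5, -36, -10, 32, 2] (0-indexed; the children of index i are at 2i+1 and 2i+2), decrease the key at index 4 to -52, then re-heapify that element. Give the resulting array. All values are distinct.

[-52, -46, -24, -4, -42, -2, 4, 24, 5, -36, -10, 32, 2]

set index 4 from -37 to -52 → [-46, -42, -24, -4, -52, -2, 4, 24, 5, -36, -10, 32, 2]
-52 < parent -42 at index 1, swap → [-46, -52, -24, -4, -42, -2, 4, 24, 5, -36, -10, 32, 2]
-52 < parent -46 at index 0, swap → [-52, -46, -24, -4, -42, -2, 4, 24, 5, -36, -10, 32, 2]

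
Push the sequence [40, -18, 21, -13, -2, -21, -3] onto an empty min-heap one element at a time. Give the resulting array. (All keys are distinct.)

Insert 40:
  append 40 at index 0 → [40] (no swap needed)
Insert -18:
  append -18 at index 1 → [40, -18]
  -18 < parent 40 at index 0, swap → [-18, 40]
Insert 21:
  append 21 at index 2 → [-18, 40, 21] (no swap needed)
Insert -13:
  append -13 at index 3 → [-18, 40, 21, -13]
  -13 < parent 40 at index 1, swap → [-18, -13, 21, 40]
Insert -2:
  append -2 at index 4 → [-18, -13, 21, 40, -2] (no swap needed)
Insert -21:
  append -21 at index 5 → [-18, -13, 21, 40, -2, -21]
  -21 < parent 21 at index 2, swap → [-18, -13, -21, 40, -2, 21]
  -21 < parent -18 at index 0, swap → [-21, -13, -18, 40, -2, 21]
Insert -3:
  append -3 at index 6 → [-21, -13, -18, 40, -2, 21, -3] (no swap needed)

[-21, -13, -18, 40, -2, 21, -3]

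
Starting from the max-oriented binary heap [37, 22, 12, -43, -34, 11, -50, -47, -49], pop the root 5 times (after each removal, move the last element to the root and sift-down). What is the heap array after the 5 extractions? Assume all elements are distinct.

extract-max #1 returns 37:
  remove root 37; move last element -49 to root → [-49, 22, 12, -43, -34, 11, -50, -47]
  -49 vs larger child 22 at index 1, swap → [22, -49, 12, -43, -34, 11, -50, -47]
  -49 vs larger child -34 at index 4, swap → [22, -34, 12, -43, -49, 11, -50, -47]
extract-max #2 returns 22:
  remove root 22; move last element -47 to root → [-47, -34, 12, -43, -49, 11, -50]
  -47 vs larger child 12 at index 2, swap → [12, -34, -47, -43, -49, 11, -50]
  -47 vs larger child 11 at index 5, swap → [12, -34, 11, -43, -49, -47, -50]
extract-max #3 returns 12:
  remove root 12; move last element -50 to root → [-50, -34, 11, -43, -49, -47]
  -50 vs larger child 11 at index 2, swap → [11, -34, -50, -43, -49, -47]
  -50 vs only child -47 at index 5, swap → [11, -34, -47, -43, -49, -50]
extract-max #4 returns 11:
  remove root 11; move last element -50 to root → [-50, -34, -47, -43, -49]
  -50 vs larger child -34 at index 1, swap → [-34, -50, -47, -43, -49]
  -50 vs larger child -43 at index 3, swap → [-34, -43, -47, -50, -49]
extract-max #5 returns -34:
  remove root -34; move last element -49 to root → [-49, -43, -47, -50]
  -49 vs larger child -43 at index 1, swap → [-43, -49, -47, -50]

[-43, -49, -47, -50]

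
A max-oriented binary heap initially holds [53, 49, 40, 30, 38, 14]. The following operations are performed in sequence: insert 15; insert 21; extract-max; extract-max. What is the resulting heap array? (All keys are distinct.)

[40, 38, 15, 30, 21, 14]

insert 15:
  append 15 at index 6 → [53, 49, 40, 30, 38, 14, 15] (no swap needed)
insert 21:
  append 21 at index 7 → [53, 49, 40, 30, 38, 14, 15, 21] (no swap needed)
extract-max → returns 53:
  remove root 53; move last element 21 to root → [21, 49, 40, 30, 38, 14, 15]
  21 vs larger child 49 at index 1, swap → [49, 21, 40, 30, 38, 14, 15]
  21 vs larger child 38 at index 4, swap → [49, 38, 40, 30, 21, 14, 15]
extract-max → returns 49:
  remove root 49; move last element 15 to root → [15, 38, 40, 30, 21, 14]
  15 vs larger child 40 at index 2, swap → [40, 38, 15, 30, 21, 14]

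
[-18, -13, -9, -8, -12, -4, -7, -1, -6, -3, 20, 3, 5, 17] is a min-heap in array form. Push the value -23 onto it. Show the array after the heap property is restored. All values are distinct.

[-23, -13, -18, -8, -12, -4, -9, -1, -6, -3, 20, 3, 5, 17, -7]

append -23 at index 14 → [-18, -13, -9, -8, -12, -4, -7, -1, -6, -3, 20, 3, 5, 17, -23]
-23 < parent -7 at index 6, swap → [-18, -13, -9, -8, -12, -4, -23, -1, -6, -3, 20, 3, 5, 17, -7]
-23 < parent -9 at index 2, swap → [-18, -13, -23, -8, -12, -4, -9, -1, -6, -3, 20, 3, 5, 17, -7]
-23 < parent -18 at index 0, swap → [-23, -13, -18, -8, -12, -4, -9, -1, -6, -3, 20, 3, 5, 17, -7]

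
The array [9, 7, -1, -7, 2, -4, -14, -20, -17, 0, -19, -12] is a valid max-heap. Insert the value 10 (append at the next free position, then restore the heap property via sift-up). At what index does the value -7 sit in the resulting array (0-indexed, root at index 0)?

3

append 10 at index 12 → [9, 7, -1, -7, 2, -4, -14, -20, -17, 0, -19, -12, 10]
10 > parent -4 at index 5, swap → [9, 7, -1, -7, 2, 10, -14, -20, -17, 0, -19, -12, -4]
10 > parent -1 at index 2, swap → [9, 7, 10, -7, 2, -1, -14, -20, -17, 0, -19, -12, -4]
10 > parent 9 at index 0, swap → [10, 7, 9, -7, 2, -1, -14, -20, -17, 0, -19, -12, -4]
resulting array: [10, 7, 9, -7, 2, -1, -14, -20, -17, 0, -19, -12, -4]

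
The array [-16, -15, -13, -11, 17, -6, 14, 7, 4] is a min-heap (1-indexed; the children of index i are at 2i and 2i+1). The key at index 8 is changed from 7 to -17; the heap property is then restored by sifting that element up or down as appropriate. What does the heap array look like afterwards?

set index 8 from 7 to -17 → [-16, -15, -13, -11, 17, -6, 14, -17, 4]
-17 < parent -11 at index 4, swap → [-16, -15, -13, -17, 17, -6, 14, -11, 4]
-17 < parent -15 at index 2, swap → [-16, -17, -13, -15, 17, -6, 14, -11, 4]
-17 < parent -16 at index 1, swap → [-17, -16, -13, -15, 17, -6, 14, -11, 4]

[-17, -16, -13, -15, 17, -6, 14, -11, 4]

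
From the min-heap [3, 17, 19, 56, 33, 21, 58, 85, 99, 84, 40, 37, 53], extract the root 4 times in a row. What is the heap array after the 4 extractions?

extract-min #1 returns 3:
  remove root 3; move last element 53 to root → [53, 17, 19, 56, 33, 21, 58, 85, 99, 84, 40, 37]
  53 vs smaller child 17 at index 1, swap → [17, 53, 19, 56, 33, 21, 58, 85, 99, 84, 40, 37]
  53 vs smaller child 33 at index 4, swap → [17, 33, 19, 56, 53, 21, 58, 85, 99, 84, 40, 37]
  53 vs smaller child 40 at index 10, swap → [17, 33, 19, 56, 40, 21, 58, 85, 99, 84, 53, 37]
extract-min #2 returns 17:
  remove root 17; move last element 37 to root → [37, 33, 19, 56, 40, 21, 58, 85, 99, 84, 53]
  37 vs smaller child 19 at index 2, swap → [19, 33, 37, 56, 40, 21, 58, 85, 99, 84, 53]
  37 vs smaller child 21 at index 5, swap → [19, 33, 21, 56, 40, 37, 58, 85, 99, 84, 53]
extract-min #3 returns 19:
  remove root 19; move last element 53 to root → [53, 33, 21, 56, 40, 37, 58, 85, 99, 84]
  53 vs smaller child 21 at index 2, swap → [21, 33, 53, 56, 40, 37, 58, 85, 99, 84]
  53 vs smaller child 37 at index 5, swap → [21, 33, 37, 56, 40, 53, 58, 85, 99, 84]
extract-min #4 returns 21:
  remove root 21; move last element 84 to root → [84, 33, 37, 56, 40, 53, 58, 85, 99]
  84 vs smaller child 33 at index 1, swap → [33, 84, 37, 56, 40, 53, 58, 85, 99]
  84 vs smaller child 40 at index 4, swap → [33, 40, 37, 56, 84, 53, 58, 85, 99]

[33, 40, 37, 56, 84, 53, 58, 85, 99]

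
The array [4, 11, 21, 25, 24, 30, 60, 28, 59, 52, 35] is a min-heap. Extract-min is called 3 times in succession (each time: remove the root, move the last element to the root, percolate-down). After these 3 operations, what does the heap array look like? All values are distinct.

[24, 25, 30, 28, 35, 52, 60, 59]

extract-min #1 returns 4:
  remove root 4; move last element 35 to root → [35, 11, 21, 25, 24, 30, 60, 28, 59, 52]
  35 vs smaller child 11 at index 1, swap → [11, 35, 21, 25, 24, 30, 60, 28, 59, 52]
  35 vs smaller child 24 at index 4, swap → [11, 24, 21, 25, 35, 30, 60, 28, 59, 52]
extract-min #2 returns 11:
  remove root 11; move last element 52 to root → [52, 24, 21, 25, 35, 30, 60, 28, 59]
  52 vs smaller child 21 at index 2, swap → [21, 24, 52, 25, 35, 30, 60, 28, 59]
  52 vs smaller child 30 at index 5, swap → [21, 24, 30, 25, 35, 52, 60, 28, 59]
extract-min #3 returns 21:
  remove root 21; move last element 59 to root → [59, 24, 30, 25, 35, 52, 60, 28]
  59 vs smaller child 24 at index 1, swap → [24, 59, 30, 25, 35, 52, 60, 28]
  59 vs smaller child 25 at index 3, swap → [24, 25, 30, 59, 35, 52, 60, 28]
  59 vs only child 28 at index 7, swap → [24, 25, 30, 28, 35, 52, 60, 59]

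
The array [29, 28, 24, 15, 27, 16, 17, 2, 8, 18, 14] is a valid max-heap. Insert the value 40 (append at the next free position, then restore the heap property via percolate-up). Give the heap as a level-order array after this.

[40, 28, 29, 15, 27, 24, 17, 2, 8, 18, 14, 16]

append 40 at index 11 → [29, 28, 24, 15, 27, 16, 17, 2, 8, 18, 14, 40]
40 > parent 16 at index 5, swap → [29, 28, 24, 15, 27, 40, 17, 2, 8, 18, 14, 16]
40 > parent 24 at index 2, swap → [29, 28, 40, 15, 27, 24, 17, 2, 8, 18, 14, 16]
40 > parent 29 at index 0, swap → [40, 28, 29, 15, 27, 24, 17, 2, 8, 18, 14, 16]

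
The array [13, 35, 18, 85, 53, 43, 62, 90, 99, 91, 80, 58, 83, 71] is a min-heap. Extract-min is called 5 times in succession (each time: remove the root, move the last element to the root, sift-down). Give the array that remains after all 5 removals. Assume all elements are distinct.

extract-min #1 returns 13:
  remove root 13; move last element 71 to root → [71, 35, 18, 85, 53, 43, 62, 90, 99, 91, 80, 58, 83]
  71 vs smaller child 18 at index 2, swap → [18, 35, 71, 85, 53, 43, 62, 90, 99, 91, 80, 58, 83]
  71 vs smaller child 43 at index 5, swap → [18, 35, 43, 85, 53, 71, 62, 90, 99, 91, 80, 58, 83]
  71 vs smaller child 58 at index 11, swap → [18, 35, 43, 85, 53, 58, 62, 90, 99, 91, 80, 71, 83]
extract-min #2 returns 18:
  remove root 18; move last element 83 to root → [83, 35, 43, 85, 53, 58, 62, 90, 99, 91, 80, 71]
  83 vs smaller child 35 at index 1, swap → [35, 83, 43, 85, 53, 58, 62, 90, 99, 91, 80, 71]
  83 vs smaller child 53 at index 4, swap → [35, 53, 43, 85, 83, 58, 62, 90, 99, 91, 80, 71]
  83 vs smaller child 80 at index 10, swap → [35, 53, 43, 85, 80, 58, 62, 90, 99, 91, 83, 71]
extract-min #3 returns 35:
  remove root 35; move last element 71 to root → [71, 53, 43, 85, 80, 58, 62, 90, 99, 91, 83]
  71 vs smaller child 43 at index 2, swap → [43, 53, 71, 85, 80, 58, 62, 90, 99, 91, 83]
  71 vs smaller child 58 at index 5, swap → [43, 53, 58, 85, 80, 71, 62, 90, 99, 91, 83]
extract-min #4 returns 43:
  remove root 43; move last element 83 to root → [83, 53, 58, 85, 80, 71, 62, 90, 99, 91]
  83 vs smaller child 53 at index 1, swap → [53, 83, 58, 85, 80, 71, 62, 90, 99, 91]
  83 vs smaller child 80 at index 4, swap → [53, 80, 58, 85, 83, 71, 62, 90, 99, 91]
extract-min #5 returns 53:
  remove root 53; move last element 91 to root → [91, 80, 58, 85, 83, 71, 62, 90, 99]
  91 vs smaller child 58 at index 2, swap → [58, 80, 91, 85, 83, 71, 62, 90, 99]
  91 vs smaller child 62 at index 6, swap → [58, 80, 62, 85, 83, 71, 91, 90, 99]

[58, 80, 62, 85, 83, 71, 91, 90, 99]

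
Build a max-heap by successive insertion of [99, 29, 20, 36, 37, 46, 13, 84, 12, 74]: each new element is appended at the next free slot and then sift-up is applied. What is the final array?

Insert 99:
  append 99 at index 0 → [99] (no swap needed)
Insert 29:
  append 29 at index 1 → [99, 29] (no swap needed)
Insert 20:
  append 20 at index 2 → [99, 29, 20] (no swap needed)
Insert 36:
  append 36 at index 3 → [99, 29, 20, 36]
  36 > parent 29 at index 1, swap → [99, 36, 20, 29]
Insert 37:
  append 37 at index 4 → [99, 36, 20, 29, 37]
  37 > parent 36 at index 1, swap → [99, 37, 20, 29, 36]
Insert 46:
  append 46 at index 5 → [99, 37, 20, 29, 36, 46]
  46 > parent 20 at index 2, swap → [99, 37, 46, 29, 36, 20]
Insert 13:
  append 13 at index 6 → [99, 37, 46, 29, 36, 20, 13] (no swap needed)
Insert 84:
  append 84 at index 7 → [99, 37, 46, 29, 36, 20, 13, 84]
  84 > parent 29 at index 3, swap → [99, 37, 46, 84, 36, 20, 13, 29]
  84 > parent 37 at index 1, swap → [99, 84, 46, 37, 36, 20, 13, 29]
Insert 12:
  append 12 at index 8 → [99, 84, 46, 37, 36, 20, 13, 29, 12] (no swap needed)
Insert 74:
  append 74 at index 9 → [99, 84, 46, 37, 36, 20, 13, 29, 12, 74]
  74 > parent 36 at index 4, swap → [99, 84, 46, 37, 74, 20, 13, 29, 12, 36]

[99, 84, 46, 37, 74, 20, 13, 29, 12, 36]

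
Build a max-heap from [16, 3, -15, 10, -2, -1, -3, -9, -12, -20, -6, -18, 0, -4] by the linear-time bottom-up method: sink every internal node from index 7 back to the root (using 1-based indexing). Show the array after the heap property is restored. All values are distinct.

[16, 10, 0, 3, -2, -1, -3, -9, -12, -20, -6, -18, -15, -4]

sift down from index 7: already satisfies heap property
sift down from index 6:
  -1 vs larger child 0 at index 13, swap → [16, 3, -15, 10, -2, 0, -3, -9, -12, -20, -6, -18, -1, -4]
sift down from index 5: already satisfies heap property
sift down from index 4: already satisfies heap property
sift down from index 3:
  -15 vs larger child 0 at index 6, swap → [16, 3, 0, 10, -2, -15, -3, -9, -12, -20, -6, -18, -1, -4]
  -15 vs larger child -1 at index 13, swap → [16, 3, 0, 10, -2, -1, -3, -9, -12, -20, -6, -18, -15, -4]
sift down from index 2:
  3 vs larger child 10 at index 4, swap → [16, 10, 0, 3, -2, -1, -3, -9, -12, -20, -6, -18, -15, -4]
sift down from index 1: already satisfies heap property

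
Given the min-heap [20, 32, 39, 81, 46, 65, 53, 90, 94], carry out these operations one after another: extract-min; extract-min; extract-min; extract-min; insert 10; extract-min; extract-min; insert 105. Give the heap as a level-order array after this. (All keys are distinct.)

[65, 81, 94, 90, 105]

extract-min → returns 20:
  remove root 20; move last element 94 to root → [94, 32, 39, 81, 46, 65, 53, 90]
  94 vs smaller child 32 at index 1, swap → [32, 94, 39, 81, 46, 65, 53, 90]
  94 vs smaller child 46 at index 4, swap → [32, 46, 39, 81, 94, 65, 53, 90]
extract-min → returns 32:
  remove root 32; move last element 90 to root → [90, 46, 39, 81, 94, 65, 53]
  90 vs smaller child 39 at index 2, swap → [39, 46, 90, 81, 94, 65, 53]
  90 vs smaller child 53 at index 6, swap → [39, 46, 53, 81, 94, 65, 90]
extract-min → returns 39:
  remove root 39; move last element 90 to root → [90, 46, 53, 81, 94, 65]
  90 vs smaller child 46 at index 1, swap → [46, 90, 53, 81, 94, 65]
  90 vs smaller child 81 at index 3, swap → [46, 81, 53, 90, 94, 65]
extract-min → returns 46:
  remove root 46; move last element 65 to root → [65, 81, 53, 90, 94]
  65 vs smaller child 53 at index 2, swap → [53, 81, 65, 90, 94]
insert 10:
  append 10 at index 5 → [53, 81, 65, 90, 94, 10]
  10 < parent 65 at index 2, swap → [53, 81, 10, 90, 94, 65]
  10 < parent 53 at index 0, swap → [10, 81, 53, 90, 94, 65]
extract-min → returns 10:
  remove root 10; move last element 65 to root → [65, 81, 53, 90, 94]
  65 vs smaller child 53 at index 2, swap → [53, 81, 65, 90, 94]
extract-min → returns 53:
  remove root 53; move last element 94 to root → [94, 81, 65, 90]
  94 vs smaller child 65 at index 2, swap → [65, 81, 94, 90]
insert 105:
  append 105 at index 4 → [65, 81, 94, 90, 105] (no swap needed)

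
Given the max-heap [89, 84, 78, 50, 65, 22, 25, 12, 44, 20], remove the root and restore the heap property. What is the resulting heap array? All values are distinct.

remove root 89; move last element 20 to root → [20, 84, 78, 50, 65, 22, 25, 12, 44]
20 vs larger child 84 at index 1, swap → [84, 20, 78, 50, 65, 22, 25, 12, 44]
20 vs larger child 65 at index 4, swap → [84, 65, 78, 50, 20, 22, 25, 12, 44]

[84, 65, 78, 50, 20, 22, 25, 12, 44]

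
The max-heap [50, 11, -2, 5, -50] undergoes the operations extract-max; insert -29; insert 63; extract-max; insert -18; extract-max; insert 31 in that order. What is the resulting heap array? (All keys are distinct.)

extract-max → returns 50:
  remove root 50; move last element -50 to root → [-50, 11, -2, 5]
  -50 vs larger child 11 at index 1, swap → [11, -50, -2, 5]
  -50 vs only child 5 at index 3, swap → [11, 5, -2, -50]
insert -29:
  append -29 at index 4 → [11, 5, -2, -50, -29] (no swap needed)
insert 63:
  append 63 at index 5 → [11, 5, -2, -50, -29, 63]
  63 > parent -2 at index 2, swap → [11, 5, 63, -50, -29, -2]
  63 > parent 11 at index 0, swap → [63, 5, 11, -50, -29, -2]
extract-max → returns 63:
  remove root 63; move last element -2 to root → [-2, 5, 11, -50, -29]
  -2 vs larger child 11 at index 2, swap → [11, 5, -2, -50, -29]
insert -18:
  append -18 at index 5 → [11, 5, -2, -50, -29, -18] (no swap needed)
extract-max → returns 11:
  remove root 11; move last element -18 to root → [-18, 5, -2, -50, -29]
  -18 vs larger child 5 at index 1, swap → [5, -18, -2, -50, -29]
insert 31:
  append 31 at index 5 → [5, -18, -2, -50, -29, 31]
  31 > parent -2 at index 2, swap → [5, -18, 31, -50, -29, -2]
  31 > parent 5 at index 0, swap → [31, -18, 5, -50, -29, -2]

[31, -18, 5, -50, -29, -2]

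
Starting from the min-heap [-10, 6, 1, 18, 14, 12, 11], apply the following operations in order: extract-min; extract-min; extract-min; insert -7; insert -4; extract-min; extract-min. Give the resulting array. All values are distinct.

[11, 12, 14, 18]

extract-min → returns -10:
  remove root -10; move last element 11 to root → [11, 6, 1, 18, 14, 12]
  11 vs smaller child 1 at index 2, swap → [1, 6, 11, 18, 14, 12]
extract-min → returns 1:
  remove root 1; move last element 12 to root → [12, 6, 11, 18, 14]
  12 vs smaller child 6 at index 1, swap → [6, 12, 11, 18, 14]
extract-min → returns 6:
  remove root 6; move last element 14 to root → [14, 12, 11, 18]
  14 vs smaller child 11 at index 2, swap → [11, 12, 14, 18]
insert -7:
  append -7 at index 4 → [11, 12, 14, 18, -7]
  -7 < parent 12 at index 1, swap → [11, -7, 14, 18, 12]
  -7 < parent 11 at index 0, swap → [-7, 11, 14, 18, 12]
insert -4:
  append -4 at index 5 → [-7, 11, 14, 18, 12, -4]
  -4 < parent 14 at index 2, swap → [-7, 11, -4, 18, 12, 14]
extract-min → returns -7:
  remove root -7; move last element 14 to root → [14, 11, -4, 18, 12]
  14 vs smaller child -4 at index 2, swap → [-4, 11, 14, 18, 12]
extract-min → returns -4:
  remove root -4; move last element 12 to root → [12, 11, 14, 18]
  12 vs smaller child 11 at index 1, swap → [11, 12, 14, 18]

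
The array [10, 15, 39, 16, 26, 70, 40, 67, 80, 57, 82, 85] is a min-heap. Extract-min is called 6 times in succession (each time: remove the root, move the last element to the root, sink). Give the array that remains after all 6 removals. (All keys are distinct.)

[57, 67, 70, 80, 82, 85]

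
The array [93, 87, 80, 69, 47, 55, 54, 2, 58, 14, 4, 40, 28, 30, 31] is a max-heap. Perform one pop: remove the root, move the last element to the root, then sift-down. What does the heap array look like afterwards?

[87, 69, 80, 58, 47, 55, 54, 2, 31, 14, 4, 40, 28, 30]

remove root 93; move last element 31 to root → [31, 87, 80, 69, 47, 55, 54, 2, 58, 14, 4, 40, 28, 30]
31 vs larger child 87 at index 1, swap → [87, 31, 80, 69, 47, 55, 54, 2, 58, 14, 4, 40, 28, 30]
31 vs larger child 69 at index 3, swap → [87, 69, 80, 31, 47, 55, 54, 2, 58, 14, 4, 40, 28, 30]
31 vs larger child 58 at index 8, swap → [87, 69, 80, 58, 47, 55, 54, 2, 31, 14, 4, 40, 28, 30]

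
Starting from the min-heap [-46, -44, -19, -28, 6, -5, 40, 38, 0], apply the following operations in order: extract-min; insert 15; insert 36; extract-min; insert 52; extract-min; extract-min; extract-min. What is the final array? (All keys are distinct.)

[0, 6, 36, 15, 38, 52, 40]

extract-min → returns -46:
  remove root -46; move last element 0 to root → [0, -44, -19, -28, 6, -5, 40, 38]
  0 vs smaller child -44 at index 1, swap → [-44, 0, -19, -28, 6, -5, 40, 38]
  0 vs smaller child -28 at index 3, swap → [-44, -28, -19, 0, 6, -5, 40, 38]
insert 15:
  append 15 at index 8 → [-44, -28, -19, 0, 6, -5, 40, 38, 15] (no swap needed)
insert 36:
  append 36 at index 9 → [-44, -28, -19, 0, 6, -5, 40, 38, 15, 36] (no swap needed)
extract-min → returns -44:
  remove root -44; move last element 36 to root → [36, -28, -19, 0, 6, -5, 40, 38, 15]
  36 vs smaller child -28 at index 1, swap → [-28, 36, -19, 0, 6, -5, 40, 38, 15]
  36 vs smaller child 0 at index 3, swap → [-28, 0, -19, 36, 6, -5, 40, 38, 15]
  36 vs smaller child 15 at index 8, swap → [-28, 0, -19, 15, 6, -5, 40, 38, 36]
insert 52:
  append 52 at index 9 → [-28, 0, -19, 15, 6, -5, 40, 38, 36, 52] (no swap needed)
extract-min → returns -28:
  remove root -28; move last element 52 to root → [52, 0, -19, 15, 6, -5, 40, 38, 36]
  52 vs smaller child -19 at index 2, swap → [-19, 0, 52, 15, 6, -5, 40, 38, 36]
  52 vs smaller child -5 at index 5, swap → [-19, 0, -5, 15, 6, 52, 40, 38, 36]
extract-min → returns -19:
  remove root -19; move last element 36 to root → [36, 0, -5, 15, 6, 52, 40, 38]
  36 vs smaller child -5 at index 2, swap → [-5, 0, 36, 15, 6, 52, 40, 38]
extract-min → returns -5:
  remove root -5; move last element 38 to root → [38, 0, 36, 15, 6, 52, 40]
  38 vs smaller child 0 at index 1, swap → [0, 38, 36, 15, 6, 52, 40]
  38 vs smaller child 6 at index 4, swap → [0, 6, 36, 15, 38, 52, 40]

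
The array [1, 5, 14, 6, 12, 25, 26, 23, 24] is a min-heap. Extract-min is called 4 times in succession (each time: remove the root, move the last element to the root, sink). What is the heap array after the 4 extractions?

extract-min #1 returns 1:
  remove root 1; move last element 24 to root → [24, 5, 14, 6, 12, 25, 26, 23]
  24 vs smaller child 5 at index 1, swap → [5, 24, 14, 6, 12, 25, 26, 23]
  24 vs smaller child 6 at index 3, swap → [5, 6, 14, 24, 12, 25, 26, 23]
  24 vs only child 23 at index 7, swap → [5, 6, 14, 23, 12, 25, 26, 24]
extract-min #2 returns 5:
  remove root 5; move last element 24 to root → [24, 6, 14, 23, 12, 25, 26]
  24 vs smaller child 6 at index 1, swap → [6, 24, 14, 23, 12, 25, 26]
  24 vs smaller child 12 at index 4, swap → [6, 12, 14, 23, 24, 25, 26]
extract-min #3 returns 6:
  remove root 6; move last element 26 to root → [26, 12, 14, 23, 24, 25]
  26 vs smaller child 12 at index 1, swap → [12, 26, 14, 23, 24, 25]
  26 vs smaller child 23 at index 3, swap → [12, 23, 14, 26, 24, 25]
extract-min #4 returns 12:
  remove root 12; move last element 25 to root → [25, 23, 14, 26, 24]
  25 vs smaller child 14 at index 2, swap → [14, 23, 25, 26, 24]

[14, 23, 25, 26, 24]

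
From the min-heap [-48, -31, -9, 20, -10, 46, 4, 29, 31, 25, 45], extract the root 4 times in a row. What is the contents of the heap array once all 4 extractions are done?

[4, 20, 31, 29, 25, 46, 45]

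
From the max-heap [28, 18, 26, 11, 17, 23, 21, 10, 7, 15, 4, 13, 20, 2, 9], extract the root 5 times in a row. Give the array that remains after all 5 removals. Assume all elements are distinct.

[18, 17, 13, 11, 15, 9, 2, 10, 7, 4]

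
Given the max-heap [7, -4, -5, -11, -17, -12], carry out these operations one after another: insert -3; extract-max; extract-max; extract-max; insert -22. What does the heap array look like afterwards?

[-5, -11, -17, -12, -22]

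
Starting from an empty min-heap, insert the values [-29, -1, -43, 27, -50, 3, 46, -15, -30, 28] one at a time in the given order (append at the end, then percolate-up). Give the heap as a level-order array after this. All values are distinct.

Insert -29:
  append -29 at index 0 → [-29] (no swap needed)
Insert -1:
  append -1 at index 1 → [-29, -1] (no swap needed)
Insert -43:
  append -43 at index 2 → [-29, -1, -43]
  -43 < parent -29 at index 0, swap → [-43, -1, -29]
Insert 27:
  append 27 at index 3 → [-43, -1, -29, 27] (no swap needed)
Insert -50:
  append -50 at index 4 → [-43, -1, -29, 27, -50]
  -50 < parent -1 at index 1, swap → [-43, -50, -29, 27, -1]
  -50 < parent -43 at index 0, swap → [-50, -43, -29, 27, -1]
Insert 3:
  append 3 at index 5 → [-50, -43, -29, 27, -1, 3] (no swap needed)
Insert 46:
  append 46 at index 6 → [-50, -43, -29, 27, -1, 3, 46] (no swap needed)
Insert -15:
  append -15 at index 7 → [-50, -43, -29, 27, -1, 3, 46, -15]
  -15 < parent 27 at index 3, swap → [-50, -43, -29, -15, -1, 3, 46, 27]
Insert -30:
  append -30 at index 8 → [-50, -43, -29, -15, -1, 3, 46, 27, -30]
  -30 < parent -15 at index 3, swap → [-50, -43, -29, -30, -1, 3, 46, 27, -15]
Insert 28:
  append 28 at index 9 → [-50, -43, -29, -30, -1, 3, 46, 27, -15, 28] (no swap needed)

[-50, -43, -29, -30, -1, 3, 46, 27, -15, 28]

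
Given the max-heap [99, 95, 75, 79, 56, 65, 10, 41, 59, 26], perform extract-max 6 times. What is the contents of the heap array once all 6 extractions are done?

[56, 41, 26, 10]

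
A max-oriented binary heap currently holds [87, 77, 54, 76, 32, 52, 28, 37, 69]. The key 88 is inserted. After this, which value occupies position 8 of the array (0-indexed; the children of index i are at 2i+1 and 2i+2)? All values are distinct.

append 88 at index 9 → [87, 77, 54, 76, 32, 52, 28, 37, 69, 88]
88 > parent 32 at index 4, swap → [87, 77, 54, 76, 88, 52, 28, 37, 69, 32]
88 > parent 77 at index 1, swap → [87, 88, 54, 76, 77, 52, 28, 37, 69, 32]
88 > parent 87 at index 0, swap → [88, 87, 54, 76, 77, 52, 28, 37, 69, 32]
resulting array: [88, 87, 54, 76, 77, 52, 28, 37, 69, 32]

69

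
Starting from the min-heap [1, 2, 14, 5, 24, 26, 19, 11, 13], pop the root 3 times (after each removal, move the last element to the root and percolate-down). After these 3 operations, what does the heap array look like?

[11, 13, 14, 19, 24, 26]

extract-min #1 returns 1:
  remove root 1; move last element 13 to root → [13, 2, 14, 5, 24, 26, 19, 11]
  13 vs smaller child 2 at index 1, swap → [2, 13, 14, 5, 24, 26, 19, 11]
  13 vs smaller child 5 at index 3, swap → [2, 5, 14, 13, 24, 26, 19, 11]
  13 vs only child 11 at index 7, swap → [2, 5, 14, 11, 24, 26, 19, 13]
extract-min #2 returns 2:
  remove root 2; move last element 13 to root → [13, 5, 14, 11, 24, 26, 19]
  13 vs smaller child 5 at index 1, swap → [5, 13, 14, 11, 24, 26, 19]
  13 vs smaller child 11 at index 3, swap → [5, 11, 14, 13, 24, 26, 19]
extract-min #3 returns 5:
  remove root 5; move last element 19 to root → [19, 11, 14, 13, 24, 26]
  19 vs smaller child 11 at index 1, swap → [11, 19, 14, 13, 24, 26]
  19 vs smaller child 13 at index 3, swap → [11, 13, 14, 19, 24, 26]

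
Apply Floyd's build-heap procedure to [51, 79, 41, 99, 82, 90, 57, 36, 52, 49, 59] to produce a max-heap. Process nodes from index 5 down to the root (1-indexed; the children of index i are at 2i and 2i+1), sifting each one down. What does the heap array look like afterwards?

[99, 82, 90, 79, 59, 41, 57, 36, 52, 49, 51]

sift down from index 5: already satisfies heap property
sift down from index 4: already satisfies heap property
sift down from index 3:
  41 vs larger child 90 at index 6, swap → [51, 79, 90, 99, 82, 41, 57, 36, 52, 49, 59]
sift down from index 2:
  79 vs larger child 99 at index 4, swap → [51, 99, 90, 79, 82, 41, 57, 36, 52, 49, 59]
sift down from index 1:
  51 vs larger child 99 at index 2, swap → [99, 51, 90, 79, 82, 41, 57, 36, 52, 49, 59]
  51 vs larger child 82 at index 5, swap → [99, 82, 90, 79, 51, 41, 57, 36, 52, 49, 59]
  51 vs larger child 59 at index 11, swap → [99, 82, 90, 79, 59, 41, 57, 36, 52, 49, 51]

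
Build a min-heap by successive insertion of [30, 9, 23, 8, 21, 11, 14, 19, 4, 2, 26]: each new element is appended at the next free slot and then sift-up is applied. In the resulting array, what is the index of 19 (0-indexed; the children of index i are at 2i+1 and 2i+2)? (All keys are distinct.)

8

Insert 30:
  append 30 at index 0 → [30] (no swap needed)
Insert 9:
  append 9 at index 1 → [30, 9]
  9 < parent 30 at index 0, swap → [9, 30]
Insert 23:
  append 23 at index 2 → [9, 30, 23] (no swap needed)
Insert 8:
  append 8 at index 3 → [9, 30, 23, 8]
  8 < parent 30 at index 1, swap → [9, 8, 23, 30]
  8 < parent 9 at index 0, swap → [8, 9, 23, 30]
Insert 21:
  append 21 at index 4 → [8, 9, 23, 30, 21] (no swap needed)
Insert 11:
  append 11 at index 5 → [8, 9, 23, 30, 21, 11]
  11 < parent 23 at index 2, swap → [8, 9, 11, 30, 21, 23]
Insert 14:
  append 14 at index 6 → [8, 9, 11, 30, 21, 23, 14] (no swap needed)
Insert 19:
  append 19 at index 7 → [8, 9, 11, 30, 21, 23, 14, 19]
  19 < parent 30 at index 3, swap → [8, 9, 11, 19, 21, 23, 14, 30]
Insert 4:
  append 4 at index 8 → [8, 9, 11, 19, 21, 23, 14, 30, 4]
  4 < parent 19 at index 3, swap → [8, 9, 11, 4, 21, 23, 14, 30, 19]
  4 < parent 9 at index 1, swap → [8, 4, 11, 9, 21, 23, 14, 30, 19]
  4 < parent 8 at index 0, swap → [4, 8, 11, 9, 21, 23, 14, 30, 19]
Insert 2:
  append 2 at index 9 → [4, 8, 11, 9, 21, 23, 14, 30, 19, 2]
  2 < parent 21 at index 4, swap → [4, 8, 11, 9, 2, 23, 14, 30, 19, 21]
  2 < parent 8 at index 1, swap → [4, 2, 11, 9, 8, 23, 14, 30, 19, 21]
  2 < parent 4 at index 0, swap → [2, 4, 11, 9, 8, 23, 14, 30, 19, 21]
Insert 26:
  append 26 at index 10 → [2, 4, 11, 9, 8, 23, 14, 30, 19, 21, 26] (no swap needed)
resulting array: [2, 4, 11, 9, 8, 23, 14, 30, 19, 21, 26]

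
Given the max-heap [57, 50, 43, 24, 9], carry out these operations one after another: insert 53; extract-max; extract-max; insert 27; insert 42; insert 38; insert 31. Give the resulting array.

insert 53:
  append 53 at index 5 → [57, 50, 43, 24, 9, 53]
  53 > parent 43 at index 2, swap → [57, 50, 53, 24, 9, 43]
extract-max → returns 57:
  remove root 57; move last element 43 to root → [43, 50, 53, 24, 9]
  43 vs larger child 53 at index 2, swap → [53, 50, 43, 24, 9]
extract-max → returns 53:
  remove root 53; move last element 9 to root → [9, 50, 43, 24]
  9 vs larger child 50 at index 1, swap → [50, 9, 43, 24]
  9 vs only child 24 at index 3, swap → [50, 24, 43, 9]
insert 27:
  append 27 at index 4 → [50, 24, 43, 9, 27]
  27 > parent 24 at index 1, swap → [50, 27, 43, 9, 24]
insert 42:
  append 42 at index 5 → [50, 27, 43, 9, 24, 42] (no swap needed)
insert 38:
  append 38 at index 6 → [50, 27, 43, 9, 24, 42, 38] (no swap needed)
insert 31:
  append 31 at index 7 → [50, 27, 43, 9, 24, 42, 38, 31]
  31 > parent 9 at index 3, swap → [50, 27, 43, 31, 24, 42, 38, 9]
  31 > parent 27 at index 1, swap → [50, 31, 43, 27, 24, 42, 38, 9]

[50, 31, 43, 27, 24, 42, 38, 9]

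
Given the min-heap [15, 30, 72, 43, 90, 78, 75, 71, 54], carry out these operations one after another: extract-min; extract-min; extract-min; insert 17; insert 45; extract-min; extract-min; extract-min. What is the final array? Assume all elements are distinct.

[71, 75, 72, 78, 90]

extract-min → returns 15:
  remove root 15; move last element 54 to root → [54, 30, 72, 43, 90, 78, 75, 71]
  54 vs smaller child 30 at index 1, swap → [30, 54, 72, 43, 90, 78, 75, 71]
  54 vs smaller child 43 at index 3, swap → [30, 43, 72, 54, 90, 78, 75, 71]
extract-min → returns 30:
  remove root 30; move last element 71 to root → [71, 43, 72, 54, 90, 78, 75]
  71 vs smaller child 43 at index 1, swap → [43, 71, 72, 54, 90, 78, 75]
  71 vs smaller child 54 at index 3, swap → [43, 54, 72, 71, 90, 78, 75]
extract-min → returns 43:
  remove root 43; move last element 75 to root → [75, 54, 72, 71, 90, 78]
  75 vs smaller child 54 at index 1, swap → [54, 75, 72, 71, 90, 78]
  75 vs smaller child 71 at index 3, swap → [54, 71, 72, 75, 90, 78]
insert 17:
  append 17 at index 6 → [54, 71, 72, 75, 90, 78, 17]
  17 < parent 72 at index 2, swap → [54, 71, 17, 75, 90, 78, 72]
  17 < parent 54 at index 0, swap → [17, 71, 54, 75, 90, 78, 72]
insert 45:
  append 45 at index 7 → [17, 71, 54, 75, 90, 78, 72, 45]
  45 < parent 75 at index 3, swap → [17, 71, 54, 45, 90, 78, 72, 75]
  45 < parent 71 at index 1, swap → [17, 45, 54, 71, 90, 78, 72, 75]
extract-min → returns 17:
  remove root 17; move last element 75 to root → [75, 45, 54, 71, 90, 78, 72]
  75 vs smaller child 45 at index 1, swap → [45, 75, 54, 71, 90, 78, 72]
  75 vs smaller child 71 at index 3, swap → [45, 71, 54, 75, 90, 78, 72]
extract-min → returns 45:
  remove root 45; move last element 72 to root → [72, 71, 54, 75, 90, 78]
  72 vs smaller child 54 at index 2, swap → [54, 71, 72, 75, 90, 78]
extract-min → returns 54:
  remove root 54; move last element 78 to root → [78, 71, 72, 75, 90]
  78 vs smaller child 71 at index 1, swap → [71, 78, 72, 75, 90]
  78 vs smaller child 75 at index 3, swap → [71, 75, 72, 78, 90]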